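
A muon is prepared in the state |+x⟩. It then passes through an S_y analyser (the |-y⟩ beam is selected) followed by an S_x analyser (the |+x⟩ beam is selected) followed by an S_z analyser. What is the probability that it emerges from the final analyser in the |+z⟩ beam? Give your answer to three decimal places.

First analyser (S_y): from |+x⟩, P(|-y⟩) = 1/2.
After stage 1 the state is |-y⟩; P(|+x⟩) = |⟨+x|-y⟩|² = 1/2.
After stage 2 the state is |+x⟩; P(|+z⟩) = |⟨+z|+x⟩|² = 1/2.
Joint probability = 1/2 × 1/2 × 1/2 = 0.125.

0.125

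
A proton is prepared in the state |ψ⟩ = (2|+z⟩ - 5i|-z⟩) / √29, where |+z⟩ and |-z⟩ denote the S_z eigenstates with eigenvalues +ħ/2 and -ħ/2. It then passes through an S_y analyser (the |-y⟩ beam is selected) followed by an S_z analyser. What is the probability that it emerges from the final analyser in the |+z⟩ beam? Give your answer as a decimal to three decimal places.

0.422

First analyser (S_y): P(|-y⟩) = |⟨-y|ψ⟩|² = 49/58.
After stage 1 the state is |-y⟩; P(|+z⟩) = |⟨+z|-y⟩|² = 1/2.
Joint probability = 49/58 × 1/2 = 0.422.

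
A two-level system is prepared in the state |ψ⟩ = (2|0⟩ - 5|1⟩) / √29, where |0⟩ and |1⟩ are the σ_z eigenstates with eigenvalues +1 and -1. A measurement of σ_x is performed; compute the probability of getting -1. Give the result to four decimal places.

0.8448

|-x⟩ = (|0⟩ - |1⟩)/√2, so ⟨-x|ψ⟩ = (7) / (√2·√29).
P = |7|² / 58 = 49/58.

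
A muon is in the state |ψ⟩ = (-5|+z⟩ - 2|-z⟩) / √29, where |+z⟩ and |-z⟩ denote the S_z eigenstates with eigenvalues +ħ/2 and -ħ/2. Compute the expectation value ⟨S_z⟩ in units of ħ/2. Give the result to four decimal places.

⟨σ_z⟩ = |a|² - |b|² divided by |a|²+|b|², with a, b the |+z⟩, |-z⟩ amplitudes.
= (25 - 4)/29 = 21/29.
⟨S_z⟩ = (ħ/2)·⟨σ_z⟩.

0.7241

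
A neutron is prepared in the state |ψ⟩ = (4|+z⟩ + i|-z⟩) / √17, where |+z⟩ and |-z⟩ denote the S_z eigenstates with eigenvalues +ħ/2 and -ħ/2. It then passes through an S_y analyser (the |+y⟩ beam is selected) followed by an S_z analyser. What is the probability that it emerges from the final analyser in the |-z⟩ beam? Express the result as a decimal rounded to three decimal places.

0.368

First analyser (S_y): P(|+y⟩) = |⟨+y|ψ⟩|² = 25/34.
After stage 1 the state is |+y⟩; P(|-z⟩) = |⟨-z|+y⟩|² = 1/2.
Joint probability = 25/34 × 1/2 = 0.368.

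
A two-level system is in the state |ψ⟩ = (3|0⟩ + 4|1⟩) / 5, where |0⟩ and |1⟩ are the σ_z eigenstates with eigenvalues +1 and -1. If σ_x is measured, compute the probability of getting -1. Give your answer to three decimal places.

0.020

|-x⟩ = (|0⟩ - |1⟩)/√2, so ⟨-x|ψ⟩ = (-1) / (√2·5).
P = |-1|² / 50 = 1/50.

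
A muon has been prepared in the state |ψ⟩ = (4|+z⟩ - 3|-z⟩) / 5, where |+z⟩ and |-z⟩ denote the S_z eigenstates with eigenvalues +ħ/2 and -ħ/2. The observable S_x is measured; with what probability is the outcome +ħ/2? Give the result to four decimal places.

|+x⟩ = (|+z⟩ + |-z⟩)/√2, so ⟨+x|ψ⟩ = (1) / (√2·5).
P = |1|² / 50 = 1/50.

0.0200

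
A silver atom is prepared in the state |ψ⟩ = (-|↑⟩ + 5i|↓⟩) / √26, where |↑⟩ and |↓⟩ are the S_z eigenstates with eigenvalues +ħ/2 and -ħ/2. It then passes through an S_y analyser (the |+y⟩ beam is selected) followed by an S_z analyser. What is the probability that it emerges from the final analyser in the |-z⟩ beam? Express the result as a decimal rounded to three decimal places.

0.154

First analyser (S_y): P(|+y⟩) = |⟨+y|ψ⟩|² = 16/52.
After stage 1 the state is |+y⟩; P(|-z⟩) = |⟨-z|+y⟩|² = 1/2.
Joint probability = 16/52 × 1/2 = 0.154.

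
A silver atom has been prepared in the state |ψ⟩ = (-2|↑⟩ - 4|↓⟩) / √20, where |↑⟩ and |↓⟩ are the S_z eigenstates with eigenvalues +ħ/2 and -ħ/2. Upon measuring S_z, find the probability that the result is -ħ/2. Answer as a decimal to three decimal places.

The -ħ/2 outcome corresponds to |↓⟩. Its amplitude in |ψ⟩ is -4/√20.
P = |-4|² / 20 = 16/20.

0.800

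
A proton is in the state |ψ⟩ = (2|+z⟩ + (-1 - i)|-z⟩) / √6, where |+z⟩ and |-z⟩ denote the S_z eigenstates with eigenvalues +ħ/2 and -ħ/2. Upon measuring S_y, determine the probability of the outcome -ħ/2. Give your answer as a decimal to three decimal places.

0.833

|-y⟩ = (|+z⟩ - i|-z⟩)/√2, so ⟨-y|ψ⟩ = (3 - i) / (√2·√6).
P = |3 - i|² / 12 = 10/12.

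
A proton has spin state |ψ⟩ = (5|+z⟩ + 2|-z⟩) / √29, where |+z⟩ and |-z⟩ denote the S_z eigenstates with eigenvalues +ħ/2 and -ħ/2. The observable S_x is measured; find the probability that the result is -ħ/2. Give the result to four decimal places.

|-x⟩ = (|+z⟩ - |-z⟩)/√2, so ⟨-x|ψ⟩ = (3) / (√2·√29).
P = |3|² / 58 = 9/58.

0.1552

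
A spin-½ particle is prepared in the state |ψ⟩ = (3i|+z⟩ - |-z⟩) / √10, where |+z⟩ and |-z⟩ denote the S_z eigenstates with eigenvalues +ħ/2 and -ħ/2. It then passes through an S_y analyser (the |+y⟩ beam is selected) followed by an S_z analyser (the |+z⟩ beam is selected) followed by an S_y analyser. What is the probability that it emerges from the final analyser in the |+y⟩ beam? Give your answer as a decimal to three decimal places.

0.200

First analyser (S_y): P(|+y⟩) = |⟨+y|ψ⟩|² = 16/20.
After stage 1 the state is |+y⟩; P(|+z⟩) = |⟨+z|+y⟩|² = 1/2.
After stage 2 the state is |+z⟩; P(|+y⟩) = |⟨+y|+z⟩|² = 1/2.
Joint probability = 16/20 × 1/2 × 1/2 = 0.200.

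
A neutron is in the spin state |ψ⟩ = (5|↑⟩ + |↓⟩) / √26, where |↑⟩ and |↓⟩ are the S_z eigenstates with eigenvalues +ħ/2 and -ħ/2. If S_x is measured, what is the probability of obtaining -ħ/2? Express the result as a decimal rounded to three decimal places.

|-x⟩ = (|↑⟩ - |↓⟩)/√2, so ⟨-x|ψ⟩ = (4) / (√2·√26).
P = |4|² / 52 = 16/52.

0.308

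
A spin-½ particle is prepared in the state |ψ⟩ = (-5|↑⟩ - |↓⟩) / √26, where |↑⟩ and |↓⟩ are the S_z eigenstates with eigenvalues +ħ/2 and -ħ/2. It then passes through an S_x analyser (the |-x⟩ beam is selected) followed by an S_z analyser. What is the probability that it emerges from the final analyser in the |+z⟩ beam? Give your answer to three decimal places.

First analyser (S_x): P(|-x⟩) = |⟨-x|ψ⟩|² = 16/52.
After stage 1 the state is |-x⟩; P(|+z⟩) = |⟨+z|-x⟩|² = 1/2.
Joint probability = 16/52 × 1/2 = 0.154.

0.154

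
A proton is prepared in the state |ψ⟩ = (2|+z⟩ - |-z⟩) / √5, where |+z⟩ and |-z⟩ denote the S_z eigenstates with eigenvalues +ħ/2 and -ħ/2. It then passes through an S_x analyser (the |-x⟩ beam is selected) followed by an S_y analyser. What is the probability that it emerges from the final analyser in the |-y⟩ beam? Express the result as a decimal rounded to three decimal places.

0.450

First analyser (S_x): P(|-x⟩) = |⟨-x|ψ⟩|² = 9/10.
After stage 1 the state is |-x⟩; P(|-y⟩) = |⟨-y|-x⟩|² = 1/2.
Joint probability = 9/10 × 1/2 = 0.450.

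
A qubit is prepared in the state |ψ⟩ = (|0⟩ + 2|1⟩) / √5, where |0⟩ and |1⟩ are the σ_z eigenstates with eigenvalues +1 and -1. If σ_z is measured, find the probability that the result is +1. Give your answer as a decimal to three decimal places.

The +1 outcome corresponds to |0⟩. Its amplitude in |ψ⟩ is 1/√5.
P = |1|² / 5 = 1/5.

0.200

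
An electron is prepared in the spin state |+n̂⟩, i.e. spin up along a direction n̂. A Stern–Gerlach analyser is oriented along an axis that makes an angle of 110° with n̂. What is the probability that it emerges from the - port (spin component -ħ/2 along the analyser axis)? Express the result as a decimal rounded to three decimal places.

0.671

For spin-½, the probability of finding spin-up along an axis at angle θ to the initial spin direction is cos²(θ/2); spin-down is sin²(θ/2).
θ = 110°, so P = sin²(55°) ≈ 0.671.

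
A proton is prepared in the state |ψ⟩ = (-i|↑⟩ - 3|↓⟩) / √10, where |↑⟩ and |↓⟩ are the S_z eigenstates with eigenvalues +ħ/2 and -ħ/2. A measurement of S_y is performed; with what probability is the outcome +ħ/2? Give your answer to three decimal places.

0.200

|+y⟩ = (|↑⟩ + i|↓⟩)/√2, so ⟨+y|ψ⟩ = (2i) / (√2·√10).
P = |2i|² / 20 = 4/20.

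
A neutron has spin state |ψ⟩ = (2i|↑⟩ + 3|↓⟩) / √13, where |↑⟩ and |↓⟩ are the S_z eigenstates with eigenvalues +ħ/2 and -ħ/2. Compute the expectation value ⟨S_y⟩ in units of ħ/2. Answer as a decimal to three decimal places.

-0.923

⟨σ_y⟩ = 2 Im(a* b)/(|a|²+|b|²) with a = 2i, b = 3.
a* b = -6i, so ⟨σ_y⟩ = -12/13.
⟨S_y⟩ = (ħ/2)·⟨σ_y⟩.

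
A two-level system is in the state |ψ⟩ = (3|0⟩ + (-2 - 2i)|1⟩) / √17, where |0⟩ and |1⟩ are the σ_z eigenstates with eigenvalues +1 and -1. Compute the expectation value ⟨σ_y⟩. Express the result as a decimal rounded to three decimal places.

-0.706

⟨σ_y⟩ = 2 Im(a* b)/(|a|²+|b|²) with a = 3, b = (-2 - 2i).
a* b = (-6 - 6i), so ⟨σ_y⟩ = -12/17.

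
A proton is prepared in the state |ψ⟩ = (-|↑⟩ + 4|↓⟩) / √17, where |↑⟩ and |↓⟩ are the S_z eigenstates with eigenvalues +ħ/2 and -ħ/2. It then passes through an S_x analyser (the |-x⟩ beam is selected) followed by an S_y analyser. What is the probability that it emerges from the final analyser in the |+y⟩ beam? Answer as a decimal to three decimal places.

0.368

First analyser (S_x): P(|-x⟩) = |⟨-x|ψ⟩|² = 25/34.
After stage 1 the state is |-x⟩; P(|+y⟩) = |⟨+y|-x⟩|² = 1/2.
Joint probability = 25/34 × 1/2 = 0.368.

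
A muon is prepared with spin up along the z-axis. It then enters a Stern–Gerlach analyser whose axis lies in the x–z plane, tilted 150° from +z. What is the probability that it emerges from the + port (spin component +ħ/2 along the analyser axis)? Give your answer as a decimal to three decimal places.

For spin-½, the probability of finding spin-up along an axis at angle θ to the initial spin direction is cos²(θ/2); spin-down is sin²(θ/2).
θ = 150°, so P = cos²(75°) ≈ 0.067.

0.067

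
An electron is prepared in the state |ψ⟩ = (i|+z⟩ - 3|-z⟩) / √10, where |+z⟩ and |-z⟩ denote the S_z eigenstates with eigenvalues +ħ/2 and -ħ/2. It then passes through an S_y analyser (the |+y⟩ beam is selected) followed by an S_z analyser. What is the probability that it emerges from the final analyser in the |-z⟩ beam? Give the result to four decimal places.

First analyser (S_y): P(|+y⟩) = |⟨+y|ψ⟩|² = 16/20.
After stage 1 the state is |+y⟩; P(|-z⟩) = |⟨-z|+y⟩|² = 1/2.
Joint probability = 16/20 × 1/2 = 0.4000.

0.4000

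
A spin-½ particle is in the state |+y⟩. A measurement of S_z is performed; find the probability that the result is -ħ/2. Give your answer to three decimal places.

In the S_z basis, |+y⟩ = (|+z⟩ + i|-z⟩)/√2 and |-z⟩ = |-z⟩.
|⟨-z|+y⟩|² = 1/2.

0.500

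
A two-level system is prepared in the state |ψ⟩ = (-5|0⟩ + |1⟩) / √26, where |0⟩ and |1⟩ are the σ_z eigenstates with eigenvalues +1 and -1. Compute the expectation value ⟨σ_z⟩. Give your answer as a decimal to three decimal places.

⟨σ_z⟩ = |a|² - |b|² divided by |a|²+|b|², with a, b the |0⟩, |1⟩ amplitudes.
= (25 - 1)/26 = 24/26.

0.923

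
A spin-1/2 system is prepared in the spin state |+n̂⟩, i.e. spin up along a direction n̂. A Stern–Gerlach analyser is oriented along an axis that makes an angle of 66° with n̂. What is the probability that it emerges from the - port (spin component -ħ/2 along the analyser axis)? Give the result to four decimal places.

0.2966

For spin-½, the probability of finding spin-up along an axis at angle θ to the initial spin direction is cos²(θ/2); spin-down is sin²(θ/2).
θ = 66°, so P = sin²(33°) ≈ 0.2966.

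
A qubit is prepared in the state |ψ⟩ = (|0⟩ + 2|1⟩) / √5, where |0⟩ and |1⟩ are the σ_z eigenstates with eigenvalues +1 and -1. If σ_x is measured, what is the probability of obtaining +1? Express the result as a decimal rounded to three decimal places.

|+x⟩ = (|0⟩ + |1⟩)/√2, so ⟨+x|ψ⟩ = (3) / (√2·√5).
P = |3|² / 10 = 9/10.

0.900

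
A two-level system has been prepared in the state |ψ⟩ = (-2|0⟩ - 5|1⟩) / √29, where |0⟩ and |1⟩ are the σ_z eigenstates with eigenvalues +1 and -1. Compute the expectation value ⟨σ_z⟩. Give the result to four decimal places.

⟨σ_z⟩ = |a|² - |b|² divided by |a|²+|b|², with a, b the |0⟩, |1⟩ amplitudes.
= (4 - 25)/29 = -21/29.

-0.7241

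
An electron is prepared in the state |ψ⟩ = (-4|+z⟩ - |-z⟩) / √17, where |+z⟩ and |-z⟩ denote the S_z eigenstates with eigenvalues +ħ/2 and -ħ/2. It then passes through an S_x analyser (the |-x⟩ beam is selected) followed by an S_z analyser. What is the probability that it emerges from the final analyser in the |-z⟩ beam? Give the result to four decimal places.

0.1324

First analyser (S_x): P(|-x⟩) = |⟨-x|ψ⟩|² = 9/34.
After stage 1 the state is |-x⟩; P(|-z⟩) = |⟨-z|-x⟩|² = 1/2.
Joint probability = 9/34 × 1/2 = 0.1324.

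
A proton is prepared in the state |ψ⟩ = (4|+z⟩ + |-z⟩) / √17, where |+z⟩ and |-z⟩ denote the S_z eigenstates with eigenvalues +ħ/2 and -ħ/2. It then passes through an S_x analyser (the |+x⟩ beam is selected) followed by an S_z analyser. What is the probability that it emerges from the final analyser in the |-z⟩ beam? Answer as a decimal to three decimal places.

0.368

First analyser (S_x): P(|+x⟩) = |⟨+x|ψ⟩|² = 25/34.
After stage 1 the state is |+x⟩; P(|-z⟩) = |⟨-z|+x⟩|² = 1/2.
Joint probability = 25/34 × 1/2 = 0.368.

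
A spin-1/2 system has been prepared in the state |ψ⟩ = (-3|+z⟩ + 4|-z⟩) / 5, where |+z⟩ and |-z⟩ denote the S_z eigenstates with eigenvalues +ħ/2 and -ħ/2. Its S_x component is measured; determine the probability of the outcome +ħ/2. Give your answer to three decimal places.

|+x⟩ = (|+z⟩ + |-z⟩)/√2, so ⟨+x|ψ⟩ = (1) / (√2·5).
P = |1|² / 50 = 1/50.

0.020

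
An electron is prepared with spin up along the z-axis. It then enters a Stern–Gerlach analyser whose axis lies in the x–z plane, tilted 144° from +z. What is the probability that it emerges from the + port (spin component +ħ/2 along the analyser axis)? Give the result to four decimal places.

For spin-½, the probability of finding spin-up along an axis at angle θ to the initial spin direction is cos²(θ/2); spin-down is sin²(θ/2).
θ = 144°, so P = cos²(72°) ≈ 0.0955.

0.0955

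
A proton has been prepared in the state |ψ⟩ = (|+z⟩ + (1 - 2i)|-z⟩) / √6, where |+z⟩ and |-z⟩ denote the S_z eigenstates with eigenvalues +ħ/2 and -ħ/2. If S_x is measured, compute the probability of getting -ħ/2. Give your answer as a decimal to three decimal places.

|-x⟩ = (|+z⟩ - |-z⟩)/√2, so ⟨-x|ψ⟩ = (2i) / (√2·√6).
P = |2i|² / 12 = 4/12.

0.333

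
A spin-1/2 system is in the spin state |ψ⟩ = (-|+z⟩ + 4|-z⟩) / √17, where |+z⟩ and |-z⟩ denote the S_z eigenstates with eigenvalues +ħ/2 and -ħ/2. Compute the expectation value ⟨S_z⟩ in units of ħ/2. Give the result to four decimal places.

⟨σ_z⟩ = |a|² - |b|² divided by |a|²+|b|², with a, b the |+z⟩, |-z⟩ amplitudes.
= (1 - 16)/17 = -15/17.
⟨S_z⟩ = (ħ/2)·⟨σ_z⟩.

-0.8824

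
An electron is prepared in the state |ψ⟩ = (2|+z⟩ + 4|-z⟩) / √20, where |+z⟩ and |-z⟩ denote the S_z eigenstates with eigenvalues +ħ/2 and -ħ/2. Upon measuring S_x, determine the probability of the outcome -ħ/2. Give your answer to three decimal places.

|-x⟩ = (|+z⟩ - |-z⟩)/√2, so ⟨-x|ψ⟩ = (-2) / (√2·√20).
P = |-2|² / 40 = 4/40.

0.100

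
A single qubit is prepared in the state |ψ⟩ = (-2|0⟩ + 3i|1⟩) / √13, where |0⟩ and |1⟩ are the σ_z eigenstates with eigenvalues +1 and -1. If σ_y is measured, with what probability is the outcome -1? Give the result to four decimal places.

|-y⟩ = (|0⟩ - i|1⟩)/√2, so ⟨-y|ψ⟩ = (-5) / (√2·√13).
P = |-5|² / 26 = 25/26.

0.9615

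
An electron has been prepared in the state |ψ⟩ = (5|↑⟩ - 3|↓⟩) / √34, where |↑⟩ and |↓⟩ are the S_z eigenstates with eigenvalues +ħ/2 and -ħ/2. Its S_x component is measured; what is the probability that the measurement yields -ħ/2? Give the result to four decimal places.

0.9412

|-x⟩ = (|↑⟩ - |↓⟩)/√2, so ⟨-x|ψ⟩ = (8) / (√2·√34).
P = |8|² / 68 = 64/68.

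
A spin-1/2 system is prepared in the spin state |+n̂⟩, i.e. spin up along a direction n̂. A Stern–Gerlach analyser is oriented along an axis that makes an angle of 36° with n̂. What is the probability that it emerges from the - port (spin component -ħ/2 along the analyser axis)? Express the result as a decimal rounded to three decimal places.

For spin-½, the probability of finding spin-up along an axis at angle θ to the initial spin direction is cos²(θ/2); spin-down is sin²(θ/2).
θ = 36°, so P = sin²(18°) ≈ 0.095.

0.095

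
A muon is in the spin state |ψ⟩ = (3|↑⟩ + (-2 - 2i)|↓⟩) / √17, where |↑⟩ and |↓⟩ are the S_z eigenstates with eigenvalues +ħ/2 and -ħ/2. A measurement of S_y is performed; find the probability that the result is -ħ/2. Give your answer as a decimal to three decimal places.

0.853

|-y⟩ = (|↑⟩ - i|↓⟩)/√2, so ⟨-y|ψ⟩ = (5 - 2i) / (√2·√17).
P = |5 - 2i|² / 34 = 29/34.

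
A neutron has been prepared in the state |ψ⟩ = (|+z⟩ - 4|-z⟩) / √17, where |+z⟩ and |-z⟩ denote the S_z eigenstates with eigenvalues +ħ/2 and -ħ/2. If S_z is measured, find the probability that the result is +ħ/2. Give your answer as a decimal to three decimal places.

The +ħ/2 outcome corresponds to |+z⟩. Its amplitude in |ψ⟩ is 1/√17.
P = |1|² / 17 = 1/17.

0.059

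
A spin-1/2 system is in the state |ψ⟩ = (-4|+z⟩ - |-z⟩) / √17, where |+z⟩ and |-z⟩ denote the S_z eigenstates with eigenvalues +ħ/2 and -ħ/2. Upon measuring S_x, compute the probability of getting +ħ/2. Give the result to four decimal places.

0.7353

|+x⟩ = (|+z⟩ + |-z⟩)/√2, so ⟨+x|ψ⟩ = (-5) / (√2·√17).
P = |-5|² / 34 = 25/34.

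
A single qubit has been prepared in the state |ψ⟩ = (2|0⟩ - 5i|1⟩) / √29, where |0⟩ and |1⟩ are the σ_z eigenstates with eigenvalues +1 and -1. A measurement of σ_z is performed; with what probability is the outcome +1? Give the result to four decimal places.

0.1379

The +1 outcome corresponds to |0⟩. Its amplitude in |ψ⟩ is 2/√29.
P = |2|² / 29 = 4/29.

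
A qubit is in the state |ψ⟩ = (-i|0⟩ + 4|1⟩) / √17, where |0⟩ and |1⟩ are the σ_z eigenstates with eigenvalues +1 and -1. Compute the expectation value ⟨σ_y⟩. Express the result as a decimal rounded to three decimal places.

0.471

⟨σ_y⟩ = 2 Im(a* b)/(|a|²+|b|²) with a = -i, b = 4.
a* b = 4i, so ⟨σ_y⟩ = 8/17.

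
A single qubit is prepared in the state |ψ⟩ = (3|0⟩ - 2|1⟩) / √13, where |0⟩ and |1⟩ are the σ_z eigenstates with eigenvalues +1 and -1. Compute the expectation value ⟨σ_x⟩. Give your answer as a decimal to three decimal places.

-0.923

⟨σ_x⟩ = 2 Re(a* b)/(|a|²+|b|²) with a = 3, b = -2.
a* b = -6, so ⟨σ_x⟩ = -12/13.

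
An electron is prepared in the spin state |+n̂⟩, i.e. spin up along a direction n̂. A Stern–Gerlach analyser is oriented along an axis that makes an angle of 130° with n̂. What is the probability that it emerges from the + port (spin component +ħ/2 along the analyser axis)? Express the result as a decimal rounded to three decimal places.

For spin-½, the probability of finding spin-up along an axis at angle θ to the initial spin direction is cos²(θ/2); spin-down is sin²(θ/2).
θ = 130°, so P = cos²(65°) ≈ 0.179.

0.179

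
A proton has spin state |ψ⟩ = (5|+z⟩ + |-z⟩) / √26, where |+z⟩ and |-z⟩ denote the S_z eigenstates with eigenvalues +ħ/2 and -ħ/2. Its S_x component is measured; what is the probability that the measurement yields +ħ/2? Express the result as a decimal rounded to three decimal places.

|+x⟩ = (|+z⟩ + |-z⟩)/√2, so ⟨+x|ψ⟩ = (6) / (√2·√26).
P = |6|² / 52 = 36/52.

0.692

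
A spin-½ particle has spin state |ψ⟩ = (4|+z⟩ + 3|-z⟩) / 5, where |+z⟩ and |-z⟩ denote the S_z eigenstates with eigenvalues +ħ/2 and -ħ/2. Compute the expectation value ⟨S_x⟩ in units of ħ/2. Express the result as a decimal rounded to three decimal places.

0.960

⟨σ_x⟩ = 2 Re(a* b)/(|a|²+|b|²) with a = 4, b = 3.
a* b = 12, so ⟨σ_x⟩ = 24/25.
⟨S_x⟩ = (ħ/2)·⟨σ_x⟩.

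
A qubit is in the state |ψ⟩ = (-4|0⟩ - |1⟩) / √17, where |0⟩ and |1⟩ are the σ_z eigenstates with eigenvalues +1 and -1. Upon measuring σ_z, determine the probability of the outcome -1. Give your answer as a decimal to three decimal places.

The -1 outcome corresponds to |1⟩. Its amplitude in |ψ⟩ is -1/√17.
P = |-1|² / 17 = 1/17.

0.059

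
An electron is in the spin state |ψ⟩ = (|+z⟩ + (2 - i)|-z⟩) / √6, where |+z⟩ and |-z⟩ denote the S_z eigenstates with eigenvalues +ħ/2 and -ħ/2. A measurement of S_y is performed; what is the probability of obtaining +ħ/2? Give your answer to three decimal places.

|+y⟩ = (|+z⟩ + i|-z⟩)/√2, so ⟨+y|ψ⟩ = (-2i) / (√2·√6).
P = |-2i|² / 12 = 4/12.

0.333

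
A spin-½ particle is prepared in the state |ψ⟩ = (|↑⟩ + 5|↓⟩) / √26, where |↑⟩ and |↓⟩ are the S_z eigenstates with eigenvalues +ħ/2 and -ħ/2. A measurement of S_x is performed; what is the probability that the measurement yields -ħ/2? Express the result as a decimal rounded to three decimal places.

|-x⟩ = (|↑⟩ - |↓⟩)/√2, so ⟨-x|ψ⟩ = (-4) / (√2·√26).
P = |-4|² / 52 = 16/52.

0.308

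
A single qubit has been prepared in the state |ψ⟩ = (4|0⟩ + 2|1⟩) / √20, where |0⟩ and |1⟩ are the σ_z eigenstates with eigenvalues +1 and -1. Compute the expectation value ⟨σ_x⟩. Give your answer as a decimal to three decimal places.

0.800

⟨σ_x⟩ = 2 Re(a* b)/(|a|²+|b|²) with a = 4, b = 2.
a* b = 8, so ⟨σ_x⟩ = 16/20.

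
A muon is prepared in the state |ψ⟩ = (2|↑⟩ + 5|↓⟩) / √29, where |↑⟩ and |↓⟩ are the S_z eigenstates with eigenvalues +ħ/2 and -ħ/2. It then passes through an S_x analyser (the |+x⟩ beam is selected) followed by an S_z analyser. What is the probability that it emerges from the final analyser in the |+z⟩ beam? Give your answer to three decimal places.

0.422

First analyser (S_x): P(|+x⟩) = |⟨+x|ψ⟩|² = 49/58.
After stage 1 the state is |+x⟩; P(|+z⟩) = |⟨+z|+x⟩|² = 1/2.
Joint probability = 49/58 × 1/2 = 0.422.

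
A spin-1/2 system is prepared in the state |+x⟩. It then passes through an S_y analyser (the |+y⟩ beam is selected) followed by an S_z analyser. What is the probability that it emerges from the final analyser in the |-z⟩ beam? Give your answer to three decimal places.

0.250

First analyser (S_y): from |+x⟩, P(|+y⟩) = 1/2.
After stage 1 the state is |+y⟩; P(|-z⟩) = |⟨-z|+y⟩|² = 1/2.
Joint probability = 1/2 × 1/2 = 0.250.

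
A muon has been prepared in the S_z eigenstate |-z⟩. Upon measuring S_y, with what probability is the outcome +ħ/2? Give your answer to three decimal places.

In the S_z basis, |-z⟩ = |-z⟩ and |+y⟩ = (|+z⟩ + i|-z⟩)/√2.
|⟨+y|-z⟩|² = 1/2.

0.500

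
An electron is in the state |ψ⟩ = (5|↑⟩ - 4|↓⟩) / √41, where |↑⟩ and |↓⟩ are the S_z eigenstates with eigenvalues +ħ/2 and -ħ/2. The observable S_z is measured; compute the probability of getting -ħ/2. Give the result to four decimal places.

The -ħ/2 outcome corresponds to |↓⟩. Its amplitude in |ψ⟩ is -4/√41.
P = |-4|² / 41 = 16/41.

0.3902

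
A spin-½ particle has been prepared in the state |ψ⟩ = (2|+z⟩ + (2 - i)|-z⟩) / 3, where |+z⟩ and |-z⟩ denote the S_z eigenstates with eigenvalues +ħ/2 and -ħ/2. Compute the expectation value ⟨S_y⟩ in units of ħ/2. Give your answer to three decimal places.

-0.444

⟨σ_y⟩ = 2 Im(a* b)/(|a|²+|b|²) with a = 2, b = (2 - i).
a* b = (4 - 2i), so ⟨σ_y⟩ = -4/9.
⟨S_y⟩ = (ħ/2)·⟨σ_y⟩.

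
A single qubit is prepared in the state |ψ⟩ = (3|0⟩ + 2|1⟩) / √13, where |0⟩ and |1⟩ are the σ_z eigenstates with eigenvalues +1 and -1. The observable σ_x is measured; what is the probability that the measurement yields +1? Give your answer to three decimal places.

|+x⟩ = (|0⟩ + |1⟩)/√2, so ⟨+x|ψ⟩ = (5) / (√2·√13).
P = |5|² / 26 = 25/26.

0.962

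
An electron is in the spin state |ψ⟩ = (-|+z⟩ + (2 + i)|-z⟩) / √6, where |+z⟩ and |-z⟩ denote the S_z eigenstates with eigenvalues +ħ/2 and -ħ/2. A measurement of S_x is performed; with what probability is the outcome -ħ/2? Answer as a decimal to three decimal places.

|-x⟩ = (|+z⟩ - |-z⟩)/√2, so ⟨-x|ψ⟩ = (-3 - i) / (√2·√6).
P = |-3 - i|² / 12 = 10/12.

0.833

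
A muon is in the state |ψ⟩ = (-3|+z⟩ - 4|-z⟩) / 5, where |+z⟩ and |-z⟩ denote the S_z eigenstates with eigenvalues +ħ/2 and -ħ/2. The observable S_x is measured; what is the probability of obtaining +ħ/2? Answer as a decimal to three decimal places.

0.980

|+x⟩ = (|+z⟩ + |-z⟩)/√2, so ⟨+x|ψ⟩ = (-7) / (√2·5).
P = |-7|² / 50 = 49/50.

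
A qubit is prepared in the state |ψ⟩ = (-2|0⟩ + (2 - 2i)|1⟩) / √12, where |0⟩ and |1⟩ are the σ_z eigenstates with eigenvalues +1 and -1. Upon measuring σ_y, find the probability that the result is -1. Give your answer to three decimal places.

0.167

|-y⟩ = (|0⟩ - i|1⟩)/√2, so ⟨-y|ψ⟩ = (2i) / (√2·√12).
P = |2i|² / 24 = 4/24.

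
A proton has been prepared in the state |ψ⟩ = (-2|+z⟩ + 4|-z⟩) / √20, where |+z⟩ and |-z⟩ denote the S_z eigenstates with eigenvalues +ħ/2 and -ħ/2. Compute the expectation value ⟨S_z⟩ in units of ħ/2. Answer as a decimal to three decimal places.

⟨σ_z⟩ = |a|² - |b|² divided by |a|²+|b|², with a, b the |+z⟩, |-z⟩ amplitudes.
= (4 - 16)/20 = -12/20.
⟨S_z⟩ = (ħ/2)·⟨σ_z⟩.

-0.600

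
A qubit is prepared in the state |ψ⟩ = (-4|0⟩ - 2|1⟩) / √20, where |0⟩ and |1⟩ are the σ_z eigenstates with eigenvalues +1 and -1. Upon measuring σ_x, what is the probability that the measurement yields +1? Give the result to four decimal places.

0.9000

|+x⟩ = (|0⟩ + |1⟩)/√2, so ⟨+x|ψ⟩ = (-6) / (√2·√20).
P = |-6|² / 40 = 36/40.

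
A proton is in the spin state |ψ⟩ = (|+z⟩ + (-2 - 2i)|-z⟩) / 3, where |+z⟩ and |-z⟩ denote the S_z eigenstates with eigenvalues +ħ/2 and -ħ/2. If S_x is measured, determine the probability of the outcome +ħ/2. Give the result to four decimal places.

|+x⟩ = (|+z⟩ + |-z⟩)/√2, so ⟨+x|ψ⟩ = (-1 - 2i) / (√2·3).
P = |-1 - 2i|² / 18 = 5/18.

0.2778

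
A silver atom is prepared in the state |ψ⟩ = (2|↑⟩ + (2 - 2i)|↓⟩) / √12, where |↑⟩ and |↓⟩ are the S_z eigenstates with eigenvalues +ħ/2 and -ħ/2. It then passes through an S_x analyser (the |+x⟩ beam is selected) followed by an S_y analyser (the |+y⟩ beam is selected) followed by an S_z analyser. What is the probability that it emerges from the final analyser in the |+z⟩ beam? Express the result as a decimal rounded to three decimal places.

0.208

First analyser (S_x): P(|+x⟩) = |⟨+x|ψ⟩|² = 20/24.
After stage 1 the state is |+x⟩; P(|+y⟩) = |⟨+y|+x⟩|² = 1/2.
After stage 2 the state is |+y⟩; P(|+z⟩) = |⟨+z|+y⟩|² = 1/2.
Joint probability = 20/24 × 1/2 × 1/2 = 0.208.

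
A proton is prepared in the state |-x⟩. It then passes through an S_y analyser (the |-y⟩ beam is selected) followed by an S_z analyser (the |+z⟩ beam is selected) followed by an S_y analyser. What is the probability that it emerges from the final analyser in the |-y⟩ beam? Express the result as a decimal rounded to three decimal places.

0.125

First analyser (S_y): from |-x⟩, P(|-y⟩) = 1/2.
After stage 1 the state is |-y⟩; P(|+z⟩) = |⟨+z|-y⟩|² = 1/2.
After stage 2 the state is |+z⟩; P(|-y⟩) = |⟨-y|+z⟩|² = 1/2.
Joint probability = 1/2 × 1/2 × 1/2 = 0.125.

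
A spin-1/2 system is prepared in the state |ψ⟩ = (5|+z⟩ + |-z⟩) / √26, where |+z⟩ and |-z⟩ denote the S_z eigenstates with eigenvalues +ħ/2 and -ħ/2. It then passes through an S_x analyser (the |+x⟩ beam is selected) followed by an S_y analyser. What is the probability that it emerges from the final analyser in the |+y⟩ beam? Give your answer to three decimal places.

0.346

First analyser (S_x): P(|+x⟩) = |⟨+x|ψ⟩|² = 36/52.
After stage 1 the state is |+x⟩; P(|+y⟩) = |⟨+y|+x⟩|² = 1/2.
Joint probability = 36/52 × 1/2 = 0.346.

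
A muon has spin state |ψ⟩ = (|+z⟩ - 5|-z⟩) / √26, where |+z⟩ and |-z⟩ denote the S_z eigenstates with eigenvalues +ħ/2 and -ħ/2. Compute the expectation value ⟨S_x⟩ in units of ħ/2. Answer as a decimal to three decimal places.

⟨σ_x⟩ = 2 Re(a* b)/(|a|²+|b|²) with a = 1, b = -5.
a* b = -5, so ⟨σ_x⟩ = -10/26.
⟨S_x⟩ = (ħ/2)·⟨σ_x⟩.

-0.385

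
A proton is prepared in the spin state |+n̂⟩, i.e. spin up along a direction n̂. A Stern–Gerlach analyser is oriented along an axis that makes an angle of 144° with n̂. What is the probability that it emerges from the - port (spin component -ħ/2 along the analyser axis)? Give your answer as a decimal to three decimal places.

For spin-½, the probability of finding spin-up along an axis at angle θ to the initial spin direction is cos²(θ/2); spin-down is sin²(θ/2).
θ = 144°, so P = sin²(72°) ≈ 0.905.

0.905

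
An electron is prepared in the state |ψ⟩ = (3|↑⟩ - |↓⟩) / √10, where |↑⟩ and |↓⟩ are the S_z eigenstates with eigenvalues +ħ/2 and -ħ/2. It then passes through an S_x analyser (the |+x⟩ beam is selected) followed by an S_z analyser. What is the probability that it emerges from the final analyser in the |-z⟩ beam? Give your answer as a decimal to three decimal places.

First analyser (S_x): P(|+x⟩) = |⟨+x|ψ⟩|² = 4/20.
After stage 1 the state is |+x⟩; P(|-z⟩) = |⟨-z|+x⟩|² = 1/2.
Joint probability = 4/20 × 1/2 = 0.100.

0.100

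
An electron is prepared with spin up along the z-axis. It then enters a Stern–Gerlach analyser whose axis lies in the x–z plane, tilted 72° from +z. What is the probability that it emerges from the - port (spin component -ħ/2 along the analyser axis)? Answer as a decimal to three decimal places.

0.345

For spin-½, the probability of finding spin-up along an axis at angle θ to the initial spin direction is cos²(θ/2); spin-down is sin²(θ/2).
θ = 72°, so P = sin²(36°) ≈ 0.345.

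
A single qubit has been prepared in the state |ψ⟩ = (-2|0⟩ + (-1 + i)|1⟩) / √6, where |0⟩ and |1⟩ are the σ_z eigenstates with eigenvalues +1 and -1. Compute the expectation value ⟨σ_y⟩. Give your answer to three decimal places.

⟨σ_y⟩ = 2 Im(a* b)/(|a|²+|b|²) with a = -2, b = (-1 + i).
a* b = (2 - 2i), so ⟨σ_y⟩ = -4/6.

-0.667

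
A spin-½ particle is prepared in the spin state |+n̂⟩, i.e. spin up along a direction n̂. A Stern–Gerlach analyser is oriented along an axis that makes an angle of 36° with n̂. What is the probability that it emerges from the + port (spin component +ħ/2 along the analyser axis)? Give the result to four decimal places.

For spin-½, the probability of finding spin-up along an axis at angle θ to the initial spin direction is cos²(θ/2); spin-down is sin²(θ/2).
θ = 36°, so P = cos²(18°) ≈ 0.9045.

0.9045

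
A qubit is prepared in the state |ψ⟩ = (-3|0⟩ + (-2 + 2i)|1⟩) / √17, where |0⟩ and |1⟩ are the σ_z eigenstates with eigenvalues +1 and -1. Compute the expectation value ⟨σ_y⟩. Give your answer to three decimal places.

⟨σ_y⟩ = 2 Im(a* b)/(|a|²+|b|²) with a = -3, b = (-2 + 2i).
a* b = (6 - 6i), so ⟨σ_y⟩ = -12/17.

-0.706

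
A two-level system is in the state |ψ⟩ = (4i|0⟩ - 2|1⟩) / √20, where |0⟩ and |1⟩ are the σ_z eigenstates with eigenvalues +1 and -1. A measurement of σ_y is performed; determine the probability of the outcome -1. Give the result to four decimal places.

|-y⟩ = (|0⟩ - i|1⟩)/√2, so ⟨-y|ψ⟩ = (2i) / (√2·√20).
P = |2i|² / 40 = 4/40.

0.1000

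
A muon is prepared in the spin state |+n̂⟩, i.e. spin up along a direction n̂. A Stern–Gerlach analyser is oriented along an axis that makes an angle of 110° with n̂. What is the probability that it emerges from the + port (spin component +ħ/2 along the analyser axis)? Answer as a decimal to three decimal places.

For spin-½, the probability of finding spin-up along an axis at angle θ to the initial spin direction is cos²(θ/2); spin-down is sin²(θ/2).
θ = 110°, so P = cos²(55°) ≈ 0.329.

0.329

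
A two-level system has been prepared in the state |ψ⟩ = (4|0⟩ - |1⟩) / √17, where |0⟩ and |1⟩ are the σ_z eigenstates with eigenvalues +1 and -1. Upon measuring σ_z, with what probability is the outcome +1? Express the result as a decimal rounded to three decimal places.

The +1 outcome corresponds to |0⟩. Its amplitude in |ψ⟩ is 4/√17.
P = |4|² / 17 = 16/17.

0.941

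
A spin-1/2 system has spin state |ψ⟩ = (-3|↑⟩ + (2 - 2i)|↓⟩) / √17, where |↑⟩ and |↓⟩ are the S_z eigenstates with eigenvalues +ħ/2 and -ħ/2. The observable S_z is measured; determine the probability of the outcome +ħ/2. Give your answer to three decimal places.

0.529

The +ħ/2 outcome corresponds to |↑⟩. Its amplitude in |ψ⟩ is -3/√17.
P = |-3|² / 17 = 9/17.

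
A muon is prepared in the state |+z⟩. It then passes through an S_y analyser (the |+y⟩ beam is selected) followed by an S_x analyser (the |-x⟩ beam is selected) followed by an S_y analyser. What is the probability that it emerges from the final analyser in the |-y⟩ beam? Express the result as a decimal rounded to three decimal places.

First analyser (S_y): from |+z⟩, P(|+y⟩) = 1/2.
After stage 1 the state is |+y⟩; P(|-x⟩) = |⟨-x|+y⟩|² = 1/2.
After stage 2 the state is |-x⟩; P(|-y⟩) = |⟨-y|-x⟩|² = 1/2.
Joint probability = 1/2 × 1/2 × 1/2 = 0.125.

0.125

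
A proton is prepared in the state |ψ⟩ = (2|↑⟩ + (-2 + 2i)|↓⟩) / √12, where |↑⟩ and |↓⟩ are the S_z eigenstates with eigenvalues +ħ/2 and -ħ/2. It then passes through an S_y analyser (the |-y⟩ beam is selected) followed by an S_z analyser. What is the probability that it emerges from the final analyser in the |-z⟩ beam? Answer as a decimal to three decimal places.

0.083

First analyser (S_y): P(|-y⟩) = |⟨-y|ψ⟩|² = 4/24.
After stage 1 the state is |-y⟩; P(|-z⟩) = |⟨-z|-y⟩|² = 1/2.
Joint probability = 4/24 × 1/2 = 0.083.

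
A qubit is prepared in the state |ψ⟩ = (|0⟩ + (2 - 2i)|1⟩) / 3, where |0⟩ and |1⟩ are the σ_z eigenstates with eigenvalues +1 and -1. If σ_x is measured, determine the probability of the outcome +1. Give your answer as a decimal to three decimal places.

0.722

|+x⟩ = (|0⟩ + |1⟩)/√2, so ⟨+x|ψ⟩ = (3 - 2i) / (√2·3).
P = |3 - 2i|² / 18 = 13/18.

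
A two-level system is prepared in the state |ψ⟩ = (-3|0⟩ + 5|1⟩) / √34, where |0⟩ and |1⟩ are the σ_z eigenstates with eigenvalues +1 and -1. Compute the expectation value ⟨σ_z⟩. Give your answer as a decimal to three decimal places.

-0.471

⟨σ_z⟩ = |a|² - |b|² divided by |a|²+|b|², with a, b the |0⟩, |1⟩ amplitudes.
= (9 - 25)/34 = -16/34.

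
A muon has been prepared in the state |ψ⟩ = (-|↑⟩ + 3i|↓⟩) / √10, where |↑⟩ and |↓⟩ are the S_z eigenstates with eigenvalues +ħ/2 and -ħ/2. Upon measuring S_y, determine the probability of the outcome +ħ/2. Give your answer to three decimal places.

0.200

|+y⟩ = (|↑⟩ + i|↓⟩)/√2, so ⟨+y|ψ⟩ = (2) / (√2·√10).
P = |2|² / 20 = 4/20.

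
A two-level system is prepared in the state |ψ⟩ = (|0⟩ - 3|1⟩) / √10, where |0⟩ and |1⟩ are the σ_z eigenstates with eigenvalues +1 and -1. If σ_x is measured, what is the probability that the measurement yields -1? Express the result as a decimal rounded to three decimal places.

0.800

|-x⟩ = (|0⟩ - |1⟩)/√2, so ⟨-x|ψ⟩ = (4) / (√2·√10).
P = |4|² / 20 = 16/20.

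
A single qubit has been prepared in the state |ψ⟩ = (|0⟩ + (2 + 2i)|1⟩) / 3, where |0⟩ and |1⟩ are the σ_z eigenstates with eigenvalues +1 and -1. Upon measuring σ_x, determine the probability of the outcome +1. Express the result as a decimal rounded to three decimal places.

|+x⟩ = (|0⟩ + |1⟩)/√2, so ⟨+x|ψ⟩ = (3 + 2i) / (√2·3).
P = |3 + 2i|² / 18 = 13/18.

0.722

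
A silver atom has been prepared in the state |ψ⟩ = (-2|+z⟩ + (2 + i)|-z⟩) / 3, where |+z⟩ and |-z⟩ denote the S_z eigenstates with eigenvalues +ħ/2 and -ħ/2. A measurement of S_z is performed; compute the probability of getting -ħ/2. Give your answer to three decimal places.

The -ħ/2 outcome corresponds to |-z⟩. Its amplitude in |ψ⟩ is (2 + i)/3.
P = |2 + i|² / 9 = 5/9.

0.556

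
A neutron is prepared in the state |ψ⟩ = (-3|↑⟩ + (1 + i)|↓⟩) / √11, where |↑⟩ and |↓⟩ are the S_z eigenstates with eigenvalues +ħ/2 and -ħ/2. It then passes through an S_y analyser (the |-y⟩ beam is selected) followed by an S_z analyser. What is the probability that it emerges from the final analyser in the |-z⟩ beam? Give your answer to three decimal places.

0.386

First analyser (S_y): P(|-y⟩) = |⟨-y|ψ⟩|² = 17/22.
After stage 1 the state is |-y⟩; P(|-z⟩) = |⟨-z|-y⟩|² = 1/2.
Joint probability = 17/22 × 1/2 = 0.386.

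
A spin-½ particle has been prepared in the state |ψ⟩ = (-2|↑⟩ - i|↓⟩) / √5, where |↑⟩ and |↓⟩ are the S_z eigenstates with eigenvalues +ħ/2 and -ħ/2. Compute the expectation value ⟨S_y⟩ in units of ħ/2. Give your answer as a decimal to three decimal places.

0.800

⟨σ_y⟩ = 2 Im(a* b)/(|a|²+|b|²) with a = -2, b = -i.
a* b = 2i, so ⟨σ_y⟩ = 4/5.
⟨S_y⟩ = (ħ/2)·⟨σ_y⟩.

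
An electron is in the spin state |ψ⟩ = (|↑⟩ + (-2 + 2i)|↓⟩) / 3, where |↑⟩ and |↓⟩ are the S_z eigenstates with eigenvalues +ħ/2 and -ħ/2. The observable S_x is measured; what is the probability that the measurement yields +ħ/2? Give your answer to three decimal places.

|+x⟩ = (|↑⟩ + |↓⟩)/√2, so ⟨+x|ψ⟩ = (-1 + 2i) / (√2·3).
P = |-1 + 2i|² / 18 = 5/18.

0.278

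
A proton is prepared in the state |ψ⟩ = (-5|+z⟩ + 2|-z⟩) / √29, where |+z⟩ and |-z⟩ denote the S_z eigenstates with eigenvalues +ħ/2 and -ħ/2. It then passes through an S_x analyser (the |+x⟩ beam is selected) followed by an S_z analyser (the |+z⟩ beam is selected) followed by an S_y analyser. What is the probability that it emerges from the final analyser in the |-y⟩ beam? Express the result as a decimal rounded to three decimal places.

First analyser (S_x): P(|+x⟩) = |⟨+x|ψ⟩|² = 9/58.
After stage 1 the state is |+x⟩; P(|+z⟩) = |⟨+z|+x⟩|² = 1/2.
After stage 2 the state is |+z⟩; P(|-y⟩) = |⟨-y|+z⟩|² = 1/2.
Joint probability = 9/58 × 1/2 × 1/2 = 0.039.

0.039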